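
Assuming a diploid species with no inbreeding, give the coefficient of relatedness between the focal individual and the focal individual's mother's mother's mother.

0.125

Each parent–offspring link contributes a factor of 1/2, and independent paths through distinct common ancestors add.
Three parent–offspring links: r = (1/2)^3 = 1/8.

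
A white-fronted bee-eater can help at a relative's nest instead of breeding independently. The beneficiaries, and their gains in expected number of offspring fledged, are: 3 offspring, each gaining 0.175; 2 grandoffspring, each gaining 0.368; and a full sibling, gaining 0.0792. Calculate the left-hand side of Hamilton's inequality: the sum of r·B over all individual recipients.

r to an offspring = 1/2 (one parent–offspring link: r = (1/2)^1 = 1/2).
r to a grandoffspring = 0.25 (two parent–offspring links: r = (1/2)^2 = 1/4).
r to a full sibling = 0.5 (full sibs share both parents — two paths of length 2: r = 2·(1/2)^2 = 1/2).
Summing one r·B term per recipient: 3·0.5·0.175 + 2·0.25·0.368 + 1·0.5·0.0792 = 0.4861.

0.4861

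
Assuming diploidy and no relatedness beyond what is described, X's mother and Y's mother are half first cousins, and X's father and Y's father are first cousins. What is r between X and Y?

0.046875

Wright's path rule: contributions from independent ancestry routes add.
X and Y are related in two ways: half second cousins through their mothers (r = 1/64) and second cousins through their fathers (r = 1/32).
r = 1/64 + 1/32 = 0.046875.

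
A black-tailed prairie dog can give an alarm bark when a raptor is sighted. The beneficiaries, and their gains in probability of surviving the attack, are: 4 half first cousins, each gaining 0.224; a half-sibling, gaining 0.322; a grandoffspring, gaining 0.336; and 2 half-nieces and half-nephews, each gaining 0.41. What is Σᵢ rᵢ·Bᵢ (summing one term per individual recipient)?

r to a half first cousin = 0.0625 (half first cousins share one grandparent — one path of length 4: r = (1/2)^4 = 1/16).
r to a half-sibling = 0.25 (half-sibs share one parent — one path of length 2: r = (1/2)^2 = 1/4).
r to a grandoffspring = 0.25 (two parent–offspring links: r = (1/2)^2 = 1/4).
r to a half-niece or half-nephew = 0.125 (half-aunt/uncle↔niece/nephew: one path of length 3: r = (1/2)^3 = 1/8).
Summing one r·B term per recipient: 4·0.0625·0.224 + 1·0.25·0.322 + 1·0.25·0.336 + 2·0.125·0.41 = 0.323.

0.323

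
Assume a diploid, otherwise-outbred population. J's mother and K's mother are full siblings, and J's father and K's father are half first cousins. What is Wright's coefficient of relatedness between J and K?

0.140625

Wright's path rule: contributions from independent ancestry routes add.
J and K are related in two ways: first cousins through their mothers (r = 1/8) and half second cousins through their fathers (r = 1/64).
r = 1/8 + 1/64 = 0.140625.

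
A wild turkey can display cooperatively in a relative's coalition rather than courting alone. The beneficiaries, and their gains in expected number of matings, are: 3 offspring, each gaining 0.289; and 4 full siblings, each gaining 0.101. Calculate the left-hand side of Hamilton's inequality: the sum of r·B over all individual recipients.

0.6355

r to an offspring = 0.5 (one parent–offspring link: r = (1/2)^1 = 1/2).
r to a full sibling = 1/2 (full sibs share both parents — two paths of length 2: r = 2·(1/2)^2 = 1/2).
Summing one r·B term per recipient: 3·0.5·0.289 + 4·0.5·0.101 = 0.6355.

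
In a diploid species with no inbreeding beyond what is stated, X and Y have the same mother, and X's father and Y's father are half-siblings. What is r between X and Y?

0.3125

With two independent routes of shared ancestry, r is the sum of the two contributions.
X and Y are related in two ways: half-sibs through their shared mother (r = 1/4) and half first cousins through their fathers (r = 1/16).
r = 1/4 + 1/16 = 0.3125.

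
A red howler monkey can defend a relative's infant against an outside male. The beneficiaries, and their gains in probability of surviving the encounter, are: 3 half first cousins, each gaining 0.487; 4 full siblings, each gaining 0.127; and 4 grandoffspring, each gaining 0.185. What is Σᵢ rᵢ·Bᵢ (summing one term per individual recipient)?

0.5303125

r to a half first cousin = 1/16 (half first cousins share one grandparent — one path of length 4: r = (1/2)^4 = 1/16).
r to a full sibling = 1/2 (full sibs share both parents — two paths of length 2: r = 2·(1/2)^2 = 1/2).
r to a grandoffspring = 0.25 (two parent–offspring links: r = (1/2)^2 = 1/4).
Summing one r·B term per recipient: 3·0.0625·0.487 + 4·0.5·0.127 + 4·0.25·0.185 = 0.5303125.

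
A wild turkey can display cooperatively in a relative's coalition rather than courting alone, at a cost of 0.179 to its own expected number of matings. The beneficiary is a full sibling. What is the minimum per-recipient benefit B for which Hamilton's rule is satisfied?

0.358

r to a full sibling = 0.5 (full sibs share both parents — two paths of length 2: r = 2·(1/2)^2 = 1/2).
Hamilton's rule with n recipients of equal r: n·r·B > C, so B > C/(n·r) = 0.179/(1·0.5) = 0.358.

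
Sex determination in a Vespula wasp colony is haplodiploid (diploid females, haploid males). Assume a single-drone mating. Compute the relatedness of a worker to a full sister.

0.75

Haplodiploid full sisters inherit their father's entire haploid genome identically (contributing 1/2) and on average half of their mother's contribution (1/2 · 1/2 = 1/4); r = 1/2 + 1/4 = 3/4.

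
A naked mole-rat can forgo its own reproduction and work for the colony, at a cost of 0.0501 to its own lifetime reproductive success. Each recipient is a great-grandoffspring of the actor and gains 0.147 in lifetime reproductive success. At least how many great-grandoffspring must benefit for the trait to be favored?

r to a great-grandoffspring = 1/8 (three parent–offspring links: r = (1/2)^3 = 1/8).
Hamilton's rule: n·r·B > C  ⇒  n > C/(r·B) = 0.0501/(0.125·0.147) = 2.727.
The smallest integer exceeding 2.727 is 3.

3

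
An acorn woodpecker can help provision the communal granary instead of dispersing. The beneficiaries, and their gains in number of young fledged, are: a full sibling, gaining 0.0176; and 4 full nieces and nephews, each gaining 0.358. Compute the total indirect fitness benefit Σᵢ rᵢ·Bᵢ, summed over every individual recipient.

r to a full sibling = 0.5 (full sibs share both parents — two paths of length 2: r = 2·(1/2)^2 = 1/2).
r to a full niece or nephew = 1/4 (full aunt/uncle↔niece/nephew: two paths of length 3 through the shared grandparent pair: r = 2·(1/2)^3 = 1/4).
Summing one r·B term per recipient: 1·0.5·0.0176 + 4·0.25·0.358 = 0.3668.

0.3668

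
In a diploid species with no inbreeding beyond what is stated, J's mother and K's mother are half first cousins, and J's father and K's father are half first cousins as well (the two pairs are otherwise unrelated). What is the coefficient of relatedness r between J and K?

0.03125

Independent pedigree routes through distinct common ancestors add.
J and K are related in two ways: half second cousins through their mothers (r = 1/64) and half second cousins through their fathers (r = 1/64).
r = 1/64 + 1/64 = 1/32 = 0.03125.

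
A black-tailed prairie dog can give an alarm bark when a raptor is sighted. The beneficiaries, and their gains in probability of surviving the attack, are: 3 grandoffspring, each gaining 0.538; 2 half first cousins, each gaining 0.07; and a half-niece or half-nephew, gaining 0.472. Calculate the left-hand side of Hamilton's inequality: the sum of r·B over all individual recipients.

0.47125

r to a grandoffspring = 1/4 (two parent–offspring links: r = (1/2)^2 = 1/4).
r to a half first cousin = 1/16 (half first cousins share one grandparent — one path of length 4: r = (1/2)^4 = 1/16).
r to a half-niece or half-nephew = 0.125 (half-aunt/uncle↔niece/nephew: one path of length 3: r = (1/2)^3 = 1/8).
Summing one r·B term per recipient: 3·0.25·0.538 + 2·0.0625·0.07 + 1·0.125·0.472 = 0.47125.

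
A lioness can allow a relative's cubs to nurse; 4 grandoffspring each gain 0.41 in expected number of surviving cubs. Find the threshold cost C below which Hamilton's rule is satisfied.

0.41

r to a grandoffspring = 1/4 (two parent–offspring links: r = (1/2)^2 = 1/4).
Hamilton's rule: n·r·B > C, so the trait is favored while C < n·r·B = 4·0.25·0.41 = 0.41.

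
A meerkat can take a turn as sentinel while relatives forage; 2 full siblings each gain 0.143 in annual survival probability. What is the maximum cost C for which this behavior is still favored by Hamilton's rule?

r to a full sibling = 0.5 (full sibs share both parents — two paths of length 2: r = 2·(1/2)^2 = 1/2).
Hamilton's rule: n·r·B > C, so the trait is favored while C < n·r·B = 2·0.5·0.143 = 0.143.

0.143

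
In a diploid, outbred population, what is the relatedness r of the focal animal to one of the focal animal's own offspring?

Each parent–offspring link contributes a factor of 1/2, and independent paths through distinct common ancestors add.
One parent–offspring link: r = (1/2)^1 = 1/2.

0.5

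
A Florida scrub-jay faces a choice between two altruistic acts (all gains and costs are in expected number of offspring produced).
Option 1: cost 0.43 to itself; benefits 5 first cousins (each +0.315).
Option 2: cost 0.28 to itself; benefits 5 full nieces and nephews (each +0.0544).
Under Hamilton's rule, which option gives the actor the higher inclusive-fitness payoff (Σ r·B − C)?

Option 2

Option 1: r to a first cousin = 0.125.
Option 1: Σ r·B − C = (5·0.125·0.315) − 0.43 = -0.233125.
Option 2: r to a full niece or nephew = 0.25.
Option 2: Σ r·B − C = (5·0.25·0.0544) − 0.28 = -0.212.
Option 2 has the higher net inclusive-fitness payoff.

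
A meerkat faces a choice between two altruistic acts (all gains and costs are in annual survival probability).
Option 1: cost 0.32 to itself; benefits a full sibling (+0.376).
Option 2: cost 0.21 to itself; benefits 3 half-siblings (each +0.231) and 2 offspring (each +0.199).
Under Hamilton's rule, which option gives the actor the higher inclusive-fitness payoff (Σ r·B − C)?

Option 2

Option 1: r to a full sibling = 0.5.
Option 1: Σ r·B − C = (1·0.5·0.376) − 0.32 = -0.132.
Option 2: r to a half-sibling = 0.25.
Option 2: r to an offspring = 0.5.
Option 2: Σ r·B − C = (3·0.25·0.231 + 2·0.5·0.199) − 0.21 = 0.16225.
Option 2 has the higher net inclusive-fitness payoff.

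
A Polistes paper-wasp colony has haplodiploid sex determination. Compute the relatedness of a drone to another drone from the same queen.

0.5

Haploid brothers each carry a random half of the queen's diploid genome, so on average they share half: r = 1/2.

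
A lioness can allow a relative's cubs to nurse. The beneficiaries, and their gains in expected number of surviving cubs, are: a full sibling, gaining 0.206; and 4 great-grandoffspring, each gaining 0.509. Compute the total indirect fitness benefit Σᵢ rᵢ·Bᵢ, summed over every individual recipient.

r to a full sibling = 0.5 (full sibs share both parents — two paths of length 2: r = 2·(1/2)^2 = 1/2).
r to a great-grandoffspring = 1/8 (three parent–offspring links: r = (1/2)^3 = 1/8).
Summing one r·B term per recipient: 1·0.5·0.206 + 4·0.125·0.509 = 0.3575.

0.3575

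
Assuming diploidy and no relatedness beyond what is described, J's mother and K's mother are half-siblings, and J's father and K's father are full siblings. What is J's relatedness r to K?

0.1875

Relatedness sums over independent paths through distinct common ancestors.
J and K are related in two ways: half first cousins through their mothers (r = 1/16) and first cousins through their fathers (r = 1/8).
r = 1/16 + 1/8 = 0.1875.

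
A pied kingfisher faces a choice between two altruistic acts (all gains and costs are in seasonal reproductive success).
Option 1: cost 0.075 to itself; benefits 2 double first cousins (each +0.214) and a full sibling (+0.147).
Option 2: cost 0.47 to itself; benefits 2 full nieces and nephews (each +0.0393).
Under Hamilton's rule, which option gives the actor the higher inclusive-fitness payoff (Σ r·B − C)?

Option 1

Option 1: r to a double first cousin = 0.25.
Option 1: r to a full sibling = 0.5.
Option 1: Σ r·B − C = (2·0.25·0.214 + 1·0.5·0.147) − 0.075 = 0.1055.
Option 2: r to a full niece or nephew = 0.25.
Option 2: Σ r·B − C = (2·0.25·0.0393) − 0.47 = -0.45035.
Option 1 has the higher net inclusive-fitness payoff.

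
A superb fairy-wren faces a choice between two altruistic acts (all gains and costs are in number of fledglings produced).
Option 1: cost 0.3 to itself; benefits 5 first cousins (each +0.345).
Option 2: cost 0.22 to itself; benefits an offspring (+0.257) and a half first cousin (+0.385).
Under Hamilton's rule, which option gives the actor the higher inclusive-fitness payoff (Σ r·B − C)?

Option 1: r to a first cousin = 0.125.
Option 1: Σ r·B − C = (5·0.125·0.345) − 0.3 = -0.084375.
Option 2: r to an offspring = 0.5.
Option 2: r to a half first cousin = 0.0625.
Option 2: Σ r·B − C = (1·0.5·0.257 + 1·0.0625·0.385) − 0.22 = -0.0674375.
Option 2 has the higher net inclusive-fitness payoff.

Option 2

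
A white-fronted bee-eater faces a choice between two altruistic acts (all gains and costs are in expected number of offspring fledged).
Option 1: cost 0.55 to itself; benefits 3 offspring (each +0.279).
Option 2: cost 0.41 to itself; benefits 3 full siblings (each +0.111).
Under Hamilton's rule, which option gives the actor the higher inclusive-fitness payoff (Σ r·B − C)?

Option 1: r to an offspring = 0.5.
Option 1: Σ r·B − C = (3·0.5·0.279) − 0.55 = -0.1315.
Option 2: r to a full sibling = 0.5.
Option 2: Σ r·B − C = (3·0.5·0.111) − 0.41 = -0.2435.
Option 1 has the higher net inclusive-fitness payoff.

Option 1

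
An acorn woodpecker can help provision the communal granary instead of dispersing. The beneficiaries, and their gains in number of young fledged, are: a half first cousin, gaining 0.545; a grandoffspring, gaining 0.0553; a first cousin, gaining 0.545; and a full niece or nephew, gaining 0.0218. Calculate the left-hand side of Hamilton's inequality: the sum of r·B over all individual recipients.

0.1214625

r to a half first cousin = 1/16 (half first cousins share one grandparent — one path of length 4: r = (1/2)^4 = 1/16).
r to a grandoffspring = 1/4 (two parent–offspring links: r = (1/2)^2 = 1/4).
r to a first cousin = 1/8 (first cousins share one grandparent pair — two paths of length 4: r = 2·(1/2)^4 = 1/8).
r to a full niece or nephew = 1/4 (full aunt/uncle↔niece/nephew: two paths of length 3 through the shared grandparent pair: r = 2·(1/2)^3 = 1/4).
Summing one r·B term per recipient: 1·0.0625·0.545 + 1·0.25·0.0553 + 1·0.125·0.545 + 1·0.25·0.0218 = 0.1214625.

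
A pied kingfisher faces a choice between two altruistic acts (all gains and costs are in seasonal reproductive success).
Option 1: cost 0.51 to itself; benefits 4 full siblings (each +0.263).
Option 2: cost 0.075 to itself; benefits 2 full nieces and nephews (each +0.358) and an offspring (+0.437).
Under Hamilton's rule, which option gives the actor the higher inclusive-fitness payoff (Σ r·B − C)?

Option 2

Option 1: r to a full sibling = 0.5.
Option 1: Σ r·B − C = (4·0.5·0.263) − 0.51 = 0.016.
Option 2: r to a full niece or nephew = 0.25.
Option 2: r to an offspring = 0.5.
Option 2: Σ r·B − C = (2·0.25·0.358 + 1·0.5·0.437) − 0.075 = 0.3225.
Option 2 has the higher net inclusive-fitness payoff.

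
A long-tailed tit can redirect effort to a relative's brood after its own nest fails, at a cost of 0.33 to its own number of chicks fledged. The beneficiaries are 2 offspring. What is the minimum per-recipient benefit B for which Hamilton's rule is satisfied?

r to an offspring = 0.5 (one parent–offspring link: r = (1/2)^1 = 1/2).
Hamilton's rule with n recipients of equal r: n·r·B > C, so B > C/(n·r) = 0.33/(2·0.5) = 0.33.

0.33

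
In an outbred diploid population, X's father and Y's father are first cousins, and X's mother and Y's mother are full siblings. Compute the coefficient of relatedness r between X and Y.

With two independent routes of shared ancestry, r is the sum of the two contributions.
X and Y are related in two ways: second cousins through their fathers (r = 1/32) and first cousins through their mothers (r = 1/8).
r = 1/32 + 1/8 = 0.15625.

0.15625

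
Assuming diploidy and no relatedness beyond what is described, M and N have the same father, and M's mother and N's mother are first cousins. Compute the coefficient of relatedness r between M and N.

With two independent routes of shared ancestry, r is the sum of the two contributions.
M and N are related in two ways: half-sibs through their shared father (r = 1/4) and second cousins through their mothers (r = 1/32).
r = 1/4 + 1/32 = 0.28125.

0.28125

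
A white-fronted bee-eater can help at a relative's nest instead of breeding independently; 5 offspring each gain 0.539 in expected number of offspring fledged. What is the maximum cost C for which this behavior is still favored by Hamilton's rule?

1.3475

r to an offspring = 0.5 (one parent–offspring link: r = (1/2)^1 = 1/2).
Hamilton's rule: n·r·B > C, so the trait is favored while C < n·r·B = 5·0.5·0.539 = 1.3475.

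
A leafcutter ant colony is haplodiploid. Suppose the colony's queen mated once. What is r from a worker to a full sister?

Haplodiploid full sisters inherit their father's entire haploid genome identically (contributing 1/2) and on average half of their mother's contribution (1/2 · 1/2 = 1/4); r = 1/2 + 1/4 = 3/4.

0.75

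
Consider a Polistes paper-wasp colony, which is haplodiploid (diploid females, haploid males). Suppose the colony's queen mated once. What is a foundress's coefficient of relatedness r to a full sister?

0.75

Haplodiploid full sisters inherit their father's entire haploid genome identically (contributing 1/2) and on average half of their mother's contribution (1/2 · 1/2 = 1/4); r = 1/2 + 1/4 = 3/4.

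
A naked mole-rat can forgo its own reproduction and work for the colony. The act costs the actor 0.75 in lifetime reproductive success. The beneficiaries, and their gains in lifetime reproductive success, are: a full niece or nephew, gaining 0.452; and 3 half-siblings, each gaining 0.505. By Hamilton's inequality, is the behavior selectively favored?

Hamilton's rule: the trait is favored when the sum of r·B over every recipient exceeds the actor's cost C.
r to a full niece or nephew = 1/4 (full aunt/uncle↔niece/nephew: two paths of length 3 through the shared grandparent pair: r = 2·(1/2)^3 = 1/4).
r to a half-sibling = 0.25 (half-sibs share one parent — one path of length 2: r = (1/2)^2 = 1/4).
Summing one r·B term per recipient: 1·0.25·0.452 + 3·0.25·0.505 = 0.49175.
0.49175 < 0.75: the indirect benefit is less than the cost.

No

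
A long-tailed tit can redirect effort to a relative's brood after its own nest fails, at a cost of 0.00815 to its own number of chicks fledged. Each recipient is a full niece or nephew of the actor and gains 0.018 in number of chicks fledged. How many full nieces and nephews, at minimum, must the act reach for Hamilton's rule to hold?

2

r to a full niece or nephew = 0.25 (full aunt/uncle↔niece/nephew: two paths of length 3 through the shared grandparent pair: r = 2·(1/2)^3 = 1/4).
Hamilton's rule: n·r·B > C  ⇒  n > C/(r·B) = 0.00815/(0.25·0.018) = 1.811.
The smallest integer exceeding 1.811 is 2.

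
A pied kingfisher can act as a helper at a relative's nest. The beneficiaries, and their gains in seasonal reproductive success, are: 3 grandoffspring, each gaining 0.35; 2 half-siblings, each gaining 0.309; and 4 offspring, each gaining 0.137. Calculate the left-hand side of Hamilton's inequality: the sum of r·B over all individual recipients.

r to a grandoffspring = 1/4 (two parent–offspring links: r = (1/2)^2 = 1/4).
r to a half-sibling = 0.25 (half-sibs share one parent — one path of length 2: r = (1/2)^2 = 1/4).
r to an offspring = 1/2 (one parent–offspring link: r = (1/2)^1 = 1/2).
Summing one r·B term per recipient: 3·0.25·0.35 + 2·0.25·0.309 + 4·0.5·0.137 = 0.691.

0.691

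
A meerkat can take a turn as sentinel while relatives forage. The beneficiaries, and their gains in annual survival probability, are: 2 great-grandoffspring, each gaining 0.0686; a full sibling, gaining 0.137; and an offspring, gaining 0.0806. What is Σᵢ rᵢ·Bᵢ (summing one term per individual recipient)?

0.12595

r to a great-grandoffspring = 1/8 (three parent–offspring links: r = (1/2)^3 = 1/8).
r to a full sibling = 1/2 (full sibs share both parents — two paths of length 2: r = 2·(1/2)^2 = 1/2).
r to an offspring = 0.5 (one parent–offspring link: r = (1/2)^1 = 1/2).
Summing one r·B term per recipient: 2·0.125·0.0686 + 1·0.5·0.137 + 1·0.5·0.0806 = 0.12595.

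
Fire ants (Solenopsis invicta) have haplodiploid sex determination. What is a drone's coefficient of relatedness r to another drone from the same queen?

Haploid brothers each carry a random half of the queen's diploid genome, so on average they share half: r = 1/2.

0.5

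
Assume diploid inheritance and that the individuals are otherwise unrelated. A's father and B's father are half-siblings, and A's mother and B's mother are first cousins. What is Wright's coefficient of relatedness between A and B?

0.09375

With two independent routes of shared ancestry, r is the sum of the two contributions.
A and B are related in two ways: half first cousins through their fathers (r = 1/16) and second cousins through their mothers (r = 1/32).
r = 1/16 + 1/32 = 0.09375.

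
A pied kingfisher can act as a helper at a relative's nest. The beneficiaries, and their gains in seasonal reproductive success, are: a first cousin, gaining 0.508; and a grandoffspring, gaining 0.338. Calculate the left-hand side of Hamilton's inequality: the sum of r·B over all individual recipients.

0.148

r to a first cousin = 0.125 (first cousins share one grandparent pair — two paths of length 4: r = 2·(1/2)^4 = 1/8).
r to a grandoffspring = 1/4 (two parent–offspring links: r = (1/2)^2 = 1/4).
Summing one r·B term per recipient: 1·0.125·0.508 + 1·0.25·0.338 = 0.148.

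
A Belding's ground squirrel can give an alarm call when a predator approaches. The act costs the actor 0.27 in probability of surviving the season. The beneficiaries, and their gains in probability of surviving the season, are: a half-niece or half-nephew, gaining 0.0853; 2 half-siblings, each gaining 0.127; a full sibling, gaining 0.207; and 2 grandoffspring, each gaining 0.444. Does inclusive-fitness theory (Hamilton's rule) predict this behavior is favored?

Yes

Hamilton's rule: the trait is favored when the sum of r·B over every recipient exceeds the actor's cost C.
r to a half-niece or half-nephew = 1/8 (half-aunt/uncle↔niece/nephew: one path of length 3: r = (1/2)^3 = 1/8).
r to a half-sibling = 0.25 (half-sibs share one parent — one path of length 2: r = (1/2)^2 = 1/4).
r to a full sibling = 0.5 (full sibs share both parents — two paths of length 2: r = 2·(1/2)^2 = 1/2).
r to a grandoffspring = 0.25 (two parent–offspring links: r = (1/2)^2 = 1/4).
Summing one r·B term per recipient: 1·0.125·0.0853 + 2·0.25·0.127 + 1·0.5·0.207 + 2·0.25·0.444 = 0.3996625.
0.3996625 > 0.27: the indirect benefit exceeds the cost.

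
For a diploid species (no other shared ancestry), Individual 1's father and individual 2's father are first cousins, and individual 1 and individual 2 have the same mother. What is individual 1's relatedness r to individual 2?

With two independent routes of shared ancestry, r is the sum of the two contributions.
Individual 1 and individual 2 are related in two ways: second cousins through their fathers (r = 1/32) and half-sibs through their shared mother (r = 1/4).
r = 1/32 + 1/4 = 0.28125.

0.28125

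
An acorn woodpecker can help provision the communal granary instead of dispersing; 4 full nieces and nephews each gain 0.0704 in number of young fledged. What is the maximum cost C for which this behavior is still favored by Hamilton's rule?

r to a full niece or nephew = 1/4 (full aunt/uncle↔niece/nephew: two paths of length 3 through the shared grandparent pair: r = 2·(1/2)^3 = 1/4).
Hamilton's rule: n·r·B > C, so the trait is favored while C < n·r·B = 4·0.25·0.0704 = 0.0704.

0.0704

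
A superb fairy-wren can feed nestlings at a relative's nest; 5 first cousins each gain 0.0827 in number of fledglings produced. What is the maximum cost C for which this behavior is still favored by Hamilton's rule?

0.0516875

r to a first cousin = 0.125 (first cousins share one grandparent pair — two paths of length 4: r = 2·(1/2)^4 = 1/8).
Hamilton's rule: n·r·B > C, so the trait is favored while C < n·r·B = 5·0.125·0.0827 = 0.0516875.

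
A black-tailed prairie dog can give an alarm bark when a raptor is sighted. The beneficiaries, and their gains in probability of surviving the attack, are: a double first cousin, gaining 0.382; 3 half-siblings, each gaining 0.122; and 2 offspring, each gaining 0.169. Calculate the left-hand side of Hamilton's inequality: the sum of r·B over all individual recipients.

0.356

r to a double first cousin = 0.25 (double first cousins share both grandparent pairs — four paths of length 4: r = 4·(1/2)^4 = 1/4).
r to a half-sibling = 0.25 (half-sibs share one parent — one path of length 2: r = (1/2)^2 = 1/4).
r to an offspring = 0.5 (one parent–offspring link: r = (1/2)^1 = 1/2).
Summing one r·B term per recipient: 1·0.25·0.382 + 3·0.25·0.122 + 2·0.5·0.169 = 0.356.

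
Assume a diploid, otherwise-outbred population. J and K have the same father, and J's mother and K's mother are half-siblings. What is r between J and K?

0.3125

Independent pedigree routes through distinct common ancestors add.
J and K are related in two ways: half-sibs through their shared father (r = 1/4) and half first cousins through their mothers (r = 1/16).
r = 1/4 + 1/16 = 5/16 = 0.3125.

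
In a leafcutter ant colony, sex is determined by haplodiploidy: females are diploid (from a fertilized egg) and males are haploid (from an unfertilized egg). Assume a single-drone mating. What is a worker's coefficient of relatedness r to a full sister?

0.75

Haplodiploid full sisters inherit their father's entire haploid genome identically (contributing 1/2) and on average half of their mother's contribution (1/2 · 1/2 = 1/4); r = 1/2 + 1/4 = 3/4.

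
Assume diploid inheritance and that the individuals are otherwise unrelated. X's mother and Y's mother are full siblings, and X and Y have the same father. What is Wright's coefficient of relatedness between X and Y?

With two independent routes of shared ancestry, r is the sum of the two contributions.
X and Y are related in two ways: first cousins through their mothers (r = 1/8) and half-sibs through their shared father (r = 1/4).
r = 1/8 + 1/4 = 0.375.

0.375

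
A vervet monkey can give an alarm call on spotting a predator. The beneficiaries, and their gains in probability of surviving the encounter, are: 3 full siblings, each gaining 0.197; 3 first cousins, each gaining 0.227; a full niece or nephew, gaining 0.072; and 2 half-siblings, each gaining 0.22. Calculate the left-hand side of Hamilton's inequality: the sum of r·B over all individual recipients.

r to a full sibling = 0.5 (full sibs share both parents — two paths of length 2: r = 2·(1/2)^2 = 1/2).
r to a first cousin = 0.125 (first cousins share one grandparent pair — two paths of length 4: r = 2·(1/2)^4 = 1/8).
r to a full niece or nephew = 0.25 (full aunt/uncle↔niece/nephew: two paths of length 3 through the shared grandparent pair: r = 2·(1/2)^3 = 1/4).
r to a half-sibling = 0.25 (half-sibs share one parent — one path of length 2: r = (1/2)^2 = 1/4).
Summing one r·B term per recipient: 3·0.5·0.197 + 3·0.125·0.227 + 1·0.25·0.072 + 2·0.25·0.22 = 0.508625.

0.508625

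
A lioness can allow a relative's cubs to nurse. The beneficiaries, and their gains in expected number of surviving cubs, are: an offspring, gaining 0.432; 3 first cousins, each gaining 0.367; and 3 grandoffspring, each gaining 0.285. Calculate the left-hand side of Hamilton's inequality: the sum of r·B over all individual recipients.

r to an offspring = 0.5 (one parent–offspring link: r = (1/2)^1 = 1/2).
r to a first cousin = 1/8 (first cousins share one grandparent pair — two paths of length 4: r = 2·(1/2)^4 = 1/8).
r to a grandoffspring = 1/4 (two parent–offspring links: r = (1/2)^2 = 1/4).
Summing one r·B term per recipient: 1·0.5·0.432 + 3·0.125·0.367 + 3·0.25·0.285 = 0.567375.

0.567375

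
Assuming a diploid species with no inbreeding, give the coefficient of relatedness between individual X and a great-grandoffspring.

Three parent–offspring links: r = (1/2)^3 = 1/8.

0.125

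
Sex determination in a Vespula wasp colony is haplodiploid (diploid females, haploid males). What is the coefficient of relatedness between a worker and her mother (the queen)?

One meiotic link between diploid queen and diploid daughter: r = 1/2.

0.5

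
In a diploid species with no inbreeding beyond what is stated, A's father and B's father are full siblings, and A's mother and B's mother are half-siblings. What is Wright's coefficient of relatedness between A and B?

With two independent routes of shared ancestry, r is the sum of the two contributions.
A and B are related in two ways: first cousins through their fathers (r = 1/8) and half first cousins through their mothers (r = 1/16).
r = 1/8 + 1/16 = 0.1875.

0.1875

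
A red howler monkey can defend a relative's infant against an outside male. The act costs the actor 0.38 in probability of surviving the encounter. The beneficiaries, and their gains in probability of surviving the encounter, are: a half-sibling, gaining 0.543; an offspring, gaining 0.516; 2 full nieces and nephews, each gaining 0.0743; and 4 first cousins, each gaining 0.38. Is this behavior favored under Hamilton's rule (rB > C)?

Yes

Hamilton's rule: the trait is favored when the sum of r·B over every recipient exceeds the actor's cost C.
r to a half-sibling = 0.25 (half-sibs share one parent — one path of length 2: r = (1/2)^2 = 1/4).
r to an offspring = 1/2 (one parent–offspring link: r = (1/2)^1 = 1/2).
r to a full niece or nephew = 0.25 (full aunt/uncle↔niece/nephew: two paths of length 3 through the shared grandparent pair: r = 2·(1/2)^3 = 1/4).
r to a first cousin = 1/8 (first cousins share one grandparent pair — two paths of length 4: r = 2·(1/2)^4 = 1/8).
Summing one r·B term per recipient: 1·0.25·0.543 + 1·0.5·0.516 + 2·0.25·0.0743 + 4·0.125·0.38 = 0.6209.
0.6209 > 0.38: the indirect benefit exceeds the cost.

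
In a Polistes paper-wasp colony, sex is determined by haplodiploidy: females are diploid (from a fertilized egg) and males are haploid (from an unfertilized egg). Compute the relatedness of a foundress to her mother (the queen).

0.5

One meiotic link between diploid queen and diploid daughter: r = 1/2.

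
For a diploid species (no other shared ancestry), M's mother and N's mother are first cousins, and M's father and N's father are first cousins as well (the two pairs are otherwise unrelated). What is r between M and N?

0.0625

Wright's path rule: contributions from independent ancestry routes add.
M and N are related in two ways: second cousins through their mothers (r = 1/32) and second cousins through their fathers (r = 1/32).
r = 1/32 + 1/32 = 0.0625.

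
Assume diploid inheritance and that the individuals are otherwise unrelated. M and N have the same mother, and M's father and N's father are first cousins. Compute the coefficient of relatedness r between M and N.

0.28125

Relatedness sums over independent paths through distinct common ancestors.
M and N are related in two ways: half-sibs through their shared mother (r = 1/4) and second cousins through their fathers (r = 1/32).
r = 1/4 + 1/32 = 0.28125.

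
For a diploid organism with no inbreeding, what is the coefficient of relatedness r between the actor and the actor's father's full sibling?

Each parent–offspring link contributes a factor of 1/2, and independent paths through distinct common ancestors add.
Full aunt/uncle↔niece/nephew: two paths of length 3 through the shared grandparent pair: r = 2·(1/2)^3 = 1/4.

0.25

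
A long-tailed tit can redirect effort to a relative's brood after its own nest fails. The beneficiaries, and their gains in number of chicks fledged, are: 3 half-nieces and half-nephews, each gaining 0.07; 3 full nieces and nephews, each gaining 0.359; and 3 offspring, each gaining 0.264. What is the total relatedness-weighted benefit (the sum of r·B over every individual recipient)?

r to a half-niece or half-nephew = 1/8 (half-aunt/uncle↔niece/nephew: one path of length 3: r = (1/2)^3 = 1/8).
r to a full niece or nephew = 0.25 (full aunt/uncle↔niece/nephew: two paths of length 3 through the shared grandparent pair: r = 2·(1/2)^3 = 1/4).
r to an offspring = 0.5 (one parent–offspring link: r = (1/2)^1 = 1/2).
Summing one r·B term per recipient: 3·0.125·0.07 + 3·0.25·0.359 + 3·0.5·0.264 = 0.6915.

0.6915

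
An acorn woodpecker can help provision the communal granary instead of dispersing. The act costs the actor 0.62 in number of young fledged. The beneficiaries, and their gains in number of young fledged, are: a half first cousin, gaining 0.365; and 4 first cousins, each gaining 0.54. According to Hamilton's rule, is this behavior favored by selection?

No

Hamilton's rule: the trait is favored when the sum of r·B over every recipient exceeds the actor's cost C.
r to a half first cousin = 0.0625 (half first cousins share one grandparent — one path of length 4: r = (1/2)^4 = 1/16).
r to a first cousin = 0.125 (first cousins share one grandparent pair — two paths of length 4: r = 2·(1/2)^4 = 1/8).
Summing one r·B term per recipient: 1·0.0625·0.365 + 4·0.125·0.54 = 0.2928125.
0.2928125 < 0.62: the indirect benefit is less than the cost.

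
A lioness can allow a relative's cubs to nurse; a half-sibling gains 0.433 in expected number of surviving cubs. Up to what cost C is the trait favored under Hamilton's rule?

r to a half-sibling = 0.25 (half-sibs share one parent — one path of length 2: r = (1/2)^2 = 1/4).
Hamilton's rule: n·r·B > C, so the trait is favored while C < n·r·B = 1·0.25·0.433 = 0.10825.

0.10825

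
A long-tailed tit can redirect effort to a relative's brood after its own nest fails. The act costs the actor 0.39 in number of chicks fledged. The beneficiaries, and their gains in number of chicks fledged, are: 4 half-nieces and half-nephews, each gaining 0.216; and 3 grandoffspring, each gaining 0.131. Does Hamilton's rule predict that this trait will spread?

No

Hamilton's rule: the trait is favored when the sum of r·B over every recipient exceeds the actor's cost C.
r to a half-niece or half-nephew = 1/8 (half-aunt/uncle↔niece/nephew: one path of length 3: r = (1/2)^3 = 1/8).
r to a grandoffspring = 1/4 (two parent–offspring links: r = (1/2)^2 = 1/4).
Summing one r·B term per recipient: 4·0.125·0.216 + 3·0.25·0.131 = 0.20625.
0.20625 < 0.39: the indirect benefit is less than the cost.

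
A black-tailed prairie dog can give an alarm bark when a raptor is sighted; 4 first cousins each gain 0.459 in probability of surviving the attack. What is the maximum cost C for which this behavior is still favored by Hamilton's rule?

r to a first cousin = 1/8 (first cousins share one grandparent pair — two paths of length 4: r = 2·(1/2)^4 = 1/8).
Hamilton's rule: n·r·B > C, so the trait is favored while C < n·r·B = 4·0.125·0.459 = 0.2295.

0.2295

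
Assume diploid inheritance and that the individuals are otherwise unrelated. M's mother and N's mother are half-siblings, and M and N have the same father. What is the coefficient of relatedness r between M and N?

0.3125

Independent pedigree routes through distinct common ancestors add.
M and N are related in two ways: half first cousins through their mothers (r = 1/16) and half-sibs through their shared father (r = 1/4).
r = 1/16 + 1/4 = 5/16 = 0.3125.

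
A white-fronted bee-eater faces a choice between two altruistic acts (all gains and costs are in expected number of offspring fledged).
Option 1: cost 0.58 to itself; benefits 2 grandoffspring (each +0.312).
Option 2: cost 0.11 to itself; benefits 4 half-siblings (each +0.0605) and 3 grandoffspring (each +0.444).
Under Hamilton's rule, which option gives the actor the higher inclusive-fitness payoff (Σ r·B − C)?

Option 2

Option 1: r to a grandoffspring = 0.25.
Option 1: Σ r·B − C = (2·0.25·0.312) − 0.58 = -0.424.
Option 2: r to a half-sibling = 0.25.
Option 2: r to a grandoffspring = 0.25.
Option 2: Σ r·B − C = (4·0.25·0.0605 + 3·0.25·0.444) − 0.11 = 0.2835.
Option 2 has the higher net inclusive-fitness payoff.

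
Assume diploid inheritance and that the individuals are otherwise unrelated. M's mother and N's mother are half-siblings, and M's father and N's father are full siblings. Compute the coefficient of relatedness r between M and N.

0.1875

Independent pedigree routes through distinct common ancestors add.
M and N are related in two ways: half first cousins through their mothers (r = 1/16) and first cousins through their fathers (r = 1/8).
r = 1/16 + 1/8 = 3/16 = 0.1875.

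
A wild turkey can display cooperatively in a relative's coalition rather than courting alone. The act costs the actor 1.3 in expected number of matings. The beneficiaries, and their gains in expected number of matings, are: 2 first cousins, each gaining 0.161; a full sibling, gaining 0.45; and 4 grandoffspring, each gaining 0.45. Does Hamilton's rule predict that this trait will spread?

No

Hamilton's rule: the trait is favored when the sum of r·B over every recipient exceeds the actor's cost C.
r to a first cousin = 1/8 (first cousins share one grandparent pair — two paths of length 4: r = 2·(1/2)^4 = 1/8).
r to a full sibling = 1/2 (full sibs share both parents — two paths of length 2: r = 2·(1/2)^2 = 1/2).
r to a grandoffspring = 1/4 (two parent–offspring links: r = (1/2)^2 = 1/4).
Summing one r·B term per recipient: 2·0.125·0.161 + 1·0.5·0.45 + 4·0.25·0.45 = 0.71525.
0.71525 < 1.3: the indirect benefit is less than the cost.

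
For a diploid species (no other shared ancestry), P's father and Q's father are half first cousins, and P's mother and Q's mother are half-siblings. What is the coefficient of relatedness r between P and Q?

0.078125

With two independent routes of shared ancestry, r is the sum of the two contributions.
P and Q are related in two ways: half second cousins through their fathers (r = 1/64) and half first cousins through their mothers (r = 1/16).
r = 1/64 + 1/16 = 5/64 = 0.078125.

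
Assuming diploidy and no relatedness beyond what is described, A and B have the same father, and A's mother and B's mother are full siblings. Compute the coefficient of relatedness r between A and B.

Relatedness sums over independent paths through distinct common ancestors.
A and B are related in two ways: half-sibs through their shared father (r = 1/4) and first cousins through their mothers (r = 1/8).
r = 1/4 + 1/8 = 3/8 = 0.375.

0.375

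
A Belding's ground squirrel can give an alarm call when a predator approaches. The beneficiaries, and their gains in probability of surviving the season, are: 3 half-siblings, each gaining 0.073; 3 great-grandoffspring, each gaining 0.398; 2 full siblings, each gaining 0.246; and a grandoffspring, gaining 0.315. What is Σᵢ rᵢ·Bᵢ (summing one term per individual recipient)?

r to a half-sibling = 1/4 (half-sibs share one parent — one path of length 2: r = (1/2)^2 = 1/4).
r to a great-grandoffspring = 1/8 (three parent–offspring links: r = (1/2)^3 = 1/8).
r to a full sibling = 0.5 (full sibs share both parents — two paths of length 2: r = 2·(1/2)^2 = 1/2).
r to a grandoffspring = 1/4 (two parent–offspring links: r = (1/2)^2 = 1/4).
Summing one r·B term per recipient: 3·0.25·0.073 + 3·0.125·0.398 + 2·0.5·0.246 + 1·0.25·0.315 = 0.52875.

0.52875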